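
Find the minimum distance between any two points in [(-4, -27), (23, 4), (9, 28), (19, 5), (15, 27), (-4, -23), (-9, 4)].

Computing all pairwise distances among 7 points:

d((-4, -27), (23, 4)) = 41.1096
d((-4, -27), (9, 28)) = 56.5155
d((-4, -27), (19, 5)) = 39.4081
d((-4, -27), (15, 27)) = 57.2451
d((-4, -27), (-4, -23)) = 4.0 <-- minimum
d((-4, -27), (-9, 4)) = 31.4006
d((23, 4), (9, 28)) = 27.7849
d((23, 4), (19, 5)) = 4.1231
d((23, 4), (15, 27)) = 24.3516
d((23, 4), (-4, -23)) = 38.1838
d((23, 4), (-9, 4)) = 32.0
d((9, 28), (19, 5)) = 25.0799
d((9, 28), (15, 27)) = 6.0828
d((9, 28), (-4, -23)) = 52.6308
d((9, 28), (-9, 4)) = 30.0
d((19, 5), (15, 27)) = 22.3607
d((19, 5), (-4, -23)) = 36.2353
d((19, 5), (-9, 4)) = 28.0179
d((15, 27), (-4, -23)) = 53.4883
d((15, 27), (-9, 4)) = 33.2415
d((-4, -23), (-9, 4)) = 27.4591

Closest pair: (-4, -27) and (-4, -23) with distance 4.0

The closest pair is (-4, -27) and (-4, -23) with Euclidean distance 4.0. For 7 points, brute-force pairwise comparison is shown above. For large n, the divide-and-conquer algorithm (sort by x, recurse on halves, check the dividing strip) achieves O(n log n).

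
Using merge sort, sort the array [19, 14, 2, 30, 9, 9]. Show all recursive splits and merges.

Merge sort trace:

Split: [19, 14, 2, 30, 9, 9] -> [19, 14, 2] and [30, 9, 9]
  Split: [19, 14, 2] -> [19] and [14, 2]
    Split: [14, 2] -> [14] and [2]
    Merge: [14] + [2] -> [2, 14]
  Merge: [19] + [2, 14] -> [2, 14, 19]
  Split: [30, 9, 9] -> [30] and [9, 9]
    Split: [9, 9] -> [9] and [9]
    Merge: [9] + [9] -> [9, 9]
  Merge: [30] + [9, 9] -> [9, 9, 30]
Merge: [2, 14, 19] + [9, 9, 30] -> [2, 9, 9, 14, 19, 30]

Final sorted array: [2, 9, 9, 14, 19, 30]

The merge sort proceeds by recursively splitting the array and merging sorted halves.
After all merges, the sorted array is [2, 9, 9, 14, 19, 30].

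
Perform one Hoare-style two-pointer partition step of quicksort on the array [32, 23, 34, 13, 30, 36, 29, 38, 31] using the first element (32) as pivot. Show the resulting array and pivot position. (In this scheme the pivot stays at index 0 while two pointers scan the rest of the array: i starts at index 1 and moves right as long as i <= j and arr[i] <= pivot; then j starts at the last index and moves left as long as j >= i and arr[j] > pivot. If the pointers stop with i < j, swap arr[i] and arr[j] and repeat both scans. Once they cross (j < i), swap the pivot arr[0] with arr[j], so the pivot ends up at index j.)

Hoare-style two-pointer partition with pivot = 32:

Initial array: [32, 23, 34, 13, 30, 36, 29, 38, 31]

Pointers start at i = 1, j = 8.
i stops at index 2 (arr[2]=34 > 32), j stops at index 8 (arr[8]=31 <= 32): swap arr[2] and arr[8], array becomes [32, 23, 31, 13, 30, 36, 29, 38, 34]
i stops at index 5 (arr[5]=36 > 32), j stops at index 6 (arr[6]=29 <= 32): swap arr[5] and arr[6], array becomes [32, 23, 31, 13, 30, 29, 36, 38, 34]
i ends at 6, j ends at 5: the pointers have crossed (j < i), so scanning stops.

Swap pivot arr[0] with arr[5] to place pivot at position 5: [29, 23, 31, 13, 30, 32, 36, 38, 34]
Pivot position: 5

After partitioning with pivot 32, the array becomes [29, 23, 31, 13, 30, 32, 36, 38, 34]. The pivot is placed at index 5. All elements to the left of the pivot are <= 32, and all elements to the right are > 32.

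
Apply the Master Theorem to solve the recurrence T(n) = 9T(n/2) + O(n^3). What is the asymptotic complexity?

Master Theorem for T(n) = 9T(n/2) + O(n^3):

a = 9, b = 2, c = 3
log_b(a) = log_2(9) = 3.1699

Case 1: c = 3 < log_2(9) = 3.1699
T(n) = O(n^(log_2 9))

For T(n) = 9T(n/2) + O(n^3): log_2(9) = 3.1699. This is Case 1 of the Master Theorem (c < log_b(a), work dominated by leaves), giving O(n^(log_2 9)).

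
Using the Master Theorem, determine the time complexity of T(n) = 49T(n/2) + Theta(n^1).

Master Theorem for T(n) = 49T(n/2) + O(n^1):

a = 49, b = 2, c = 1
log_b(a) = log_2(49) = 5.6147

Case 1: c = 1 < log_2(49) = 5.6147
T(n) = O(n^(log_2 49))

For T(n) = 49T(n/2) + O(n^1): log_2(49) = 5.6147. This is Case 1 of the Master Theorem (c < log_b(a), work dominated by leaves), giving O(n^(log_2 49)).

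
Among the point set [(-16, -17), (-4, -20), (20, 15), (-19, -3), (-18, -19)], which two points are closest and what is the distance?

Computing all pairwise distances among 5 points:

d((-16, -17), (-4, -20)) = 12.3693
d((-16, -17), (20, 15)) = 48.1664
d((-16, -17), (-19, -3)) = 14.3178
d((-16, -17), (-18, -19)) = 2.8284 <-- minimum
d((-4, -20), (20, 15)) = 42.4382
d((-4, -20), (-19, -3)) = 22.6716
d((-4, -20), (-18, -19)) = 14.0357
d((20, 15), (-19, -3)) = 42.9535
d((20, 15), (-18, -19)) = 50.9902
d((-19, -3), (-18, -19)) = 16.0312

Closest pair: (-16, -17) and (-18, -19) with distance 2.8284

The closest pair is (-16, -17) and (-18, -19) with Euclidean distance 2.8284. For 5 points, brute-force pairwise comparison is shown above. For large n, the divide-and-conquer algorithm (sort by x, recurse on halves, check the dividing strip) achieves O(n log n).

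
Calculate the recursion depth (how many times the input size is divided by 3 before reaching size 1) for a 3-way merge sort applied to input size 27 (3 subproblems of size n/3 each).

For divide and conquer with division factor 3:

Problem sizes at each level:
Level 0: 27
Level 1: 9
Level 2: 3
Level 3: 1

The root is level 0 and the size-1 base case is level 3 (the tree spans levels 0 through 3, i.e. 4 levels counting the root), so the depth is the number of divisions: log_3(27) = 3

The recursion tree depth is log_3(27) = 3. At each level, the problem size is divided by 3, so it takes 3 divisions to reduce to a base case of size 1. The algorithm makes 3 recursive calls at each level.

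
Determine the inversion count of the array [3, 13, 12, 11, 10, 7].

Finding inversions in [3, 13, 12, 11, 10, 7]:

(1, 2): arr[1]=13 > arr[2]=12
(1, 3): arr[1]=13 > arr[3]=11
(1, 4): arr[1]=13 > arr[4]=10
(1, 5): arr[1]=13 > arr[5]=7
(2, 3): arr[2]=12 > arr[3]=11
(2, 4): arr[2]=12 > arr[4]=10
(2, 5): arr[2]=12 > arr[5]=7
(3, 4): arr[3]=11 > arr[4]=10
(3, 5): arr[3]=11 > arr[5]=7
(4, 5): arr[4]=10 > arr[5]=7

Total inversions: 10

The array has 10 inversion(s): (1,2), (1,3), (1,4), (1,5), (2,3), (2,4), (2,5), (3,4), (3,5), (4,5). Each pair (i,j) satisfies i < j and arr[i] > arr[j].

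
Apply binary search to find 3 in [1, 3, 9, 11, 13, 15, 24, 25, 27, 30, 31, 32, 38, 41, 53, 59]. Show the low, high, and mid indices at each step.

Binary search for 3 in [1, 3, 9, 11, 13, 15, 24, 25, 27, 30, 31, 32, 38, 41, 53, 59]:

lo=0, hi=15, mid=7, arr[mid]=25 -> 25 > 3, search left half
lo=0, hi=6, mid=3, arr[mid]=11 -> 11 > 3, search left half
lo=0, hi=2, mid=1, arr[mid]=3 -> Found target at index 1!

Binary search finds 3 at index 1 after 3 comparisons. The search repeatedly halves the search space by comparing with the middle element.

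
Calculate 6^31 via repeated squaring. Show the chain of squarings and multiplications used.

Computing 6^31 by squaring (build up from 6^1; each line after the first costs one multiplication):

6^1 = 6
6^2 = (6^1)^2 = 6^2 = 36
6^3 = 6 * 6^2 = 6 * 36 = 216
6^6 = (6^3)^2 = 216^2 = 46656
6^7 = 6 * 6^6 = 6 * 46656 = 279936
6^14 = (6^7)^2 = 279936^2 = 78364164096
6^15 = 6 * 6^14 = 6 * 78364164096 = 470184984576
6^30 = (6^15)^2 = 470184984576^2 = 221073919720733357899776
6^31 = 6 * 6^30 = 6 * 221073919720733357899776 = 1326443518324400147398656

Result: 1326443518324400147398656
Multiplications needed: 8 (8 lines after 6^1)

6^31 = 1326443518324400147398656. Using exponentiation by squaring, this requires 8 multiplications. The key idea: if the exponent is even, square the half-power; if odd, multiply by the base once.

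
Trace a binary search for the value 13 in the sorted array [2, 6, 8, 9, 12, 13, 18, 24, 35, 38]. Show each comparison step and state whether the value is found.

Binary search for 13 in [2, 6, 8, 9, 12, 13, 18, 24, 35, 38]:

lo=0, hi=9, mid=4, arr[mid]=12 -> 12 < 13, search right half
lo=5, hi=9, mid=7, arr[mid]=24 -> 24 > 13, search left half
lo=5, hi=6, mid=5, arr[mid]=13 -> Found target at index 5!

Binary search finds 13 at index 5 after 3 comparisons. The search repeatedly halves the search space by comparing with the middle element.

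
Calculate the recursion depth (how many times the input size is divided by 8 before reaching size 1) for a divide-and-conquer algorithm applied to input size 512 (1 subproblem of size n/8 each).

For divide and conquer with division factor 8:

Problem sizes at each level:
Level 0: 512
Level 1: 64
Level 2: 8
Level 3: 1

The root is level 0 and the size-1 base case is level 3 (the tree spans levels 0 through 3, i.e. 4 levels counting the root), so the depth is the number of divisions: log_8(512) = 3

The recursion tree depth is log_8(512) = 3. At each level, the problem size is divided by 8, so it takes 3 divisions to reduce to a base case of size 1. The algorithm makes 1 recursive call at each level.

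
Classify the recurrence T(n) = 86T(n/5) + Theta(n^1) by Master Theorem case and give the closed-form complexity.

Master Theorem for T(n) = 86T(n/5) + O(n^1):

a = 86, b = 5, c = 1
log_b(a) = log_5(86) = 2.7676

Case 1: c = 1 < log_5(86) = 2.7676
T(n) = O(n^(log_5 86))

For T(n) = 86T(n/5) + O(n^1): log_5(86) = 2.7676. This is Case 1 of the Master Theorem (c < log_b(a), work dominated by leaves), giving O(n^(log_5 86)).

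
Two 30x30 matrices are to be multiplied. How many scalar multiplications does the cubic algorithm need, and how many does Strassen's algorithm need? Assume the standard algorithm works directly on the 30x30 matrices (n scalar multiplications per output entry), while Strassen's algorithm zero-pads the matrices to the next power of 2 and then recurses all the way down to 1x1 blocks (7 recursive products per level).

Matrix multiplication for 30x30 matrices:

Strassen's algorithm requires power-of-2 dimensions. Pad 30x30 to 32x32 (next power of 2).

Standard algorithm: 30^3 = 27000 multiplications
Strassen's algorithm: 7^(log2(32)) = 7^5 = 16807 multiplications
Savings: 27000 - 16807 = 10193 multiplications

Standard: 27000 multiplications (30^3). Strassen: 16807 multiplications (7^5, after padding to 32x32). Strassen reduces 8 recursive multiplications to 7 at each level.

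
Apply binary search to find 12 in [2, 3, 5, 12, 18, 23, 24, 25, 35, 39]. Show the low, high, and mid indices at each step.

Binary search for 12 in [2, 3, 5, 12, 18, 23, 24, 25, 35, 39]:

lo=0, hi=9, mid=4, arr[mid]=18 -> 18 > 12, search left half
lo=0, hi=3, mid=1, arr[mid]=3 -> 3 < 12, search right half
lo=2, hi=3, mid=2, arr[mid]=5 -> 5 < 12, search right half
lo=3, hi=3, mid=3, arr[mid]=12 -> Found target at index 3!

Binary search finds 12 at index 3 after 4 comparisons. The search repeatedly halves the search space by comparing with the middle element.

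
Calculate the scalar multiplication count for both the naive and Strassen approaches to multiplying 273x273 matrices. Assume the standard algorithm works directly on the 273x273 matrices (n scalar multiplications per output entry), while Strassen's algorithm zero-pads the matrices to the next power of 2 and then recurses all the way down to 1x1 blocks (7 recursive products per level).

Matrix multiplication for 273x273 matrices:

Strassen's algorithm requires power-of-2 dimensions. Pad 273x273 to 512x512 (next power of 2).

Standard algorithm: 273^3 = 20346417 multiplications
Strassen's algorithm: 7^(log2(512)) = 7^9 = 40353607 multiplications
Difference: 20346417 - 40353607 = -20007190 (Strassen uses MORE here due to padding overhead — for small or just-over-power-of-2 n, padding can outweigh the per-level savings)

Standard: 20346417 multiplications (273^3). Strassen: 40353607 multiplications (7^9, after padding to 512x512). Strassen reduces 8 recursive multiplications to 7 at each level.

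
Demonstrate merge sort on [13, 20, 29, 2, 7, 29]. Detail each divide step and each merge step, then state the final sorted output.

Merge sort trace:

Split: [13, 20, 29, 2, 7, 29] -> [13, 20, 29] and [2, 7, 29]
  Split: [13, 20, 29] -> [13] and [20, 29]
    Split: [20, 29] -> [20] and [29]
    Merge: [20] + [29] -> [20, 29]
  Merge: [13] + [20, 29] -> [13, 20, 29]
  Split: [2, 7, 29] -> [2] and [7, 29]
    Split: [7, 29] -> [7] and [29]
    Merge: [7] + [29] -> [7, 29]
  Merge: [2] + [7, 29] -> [2, 7, 29]
Merge: [13, 20, 29] + [2, 7, 29] -> [2, 7, 13, 20, 29, 29]

Final sorted array: [2, 7, 13, 20, 29, 29]

The merge sort proceeds by recursively splitting the array and merging sorted halves.
After all merges, the sorted array is [2, 7, 13, 20, 29, 29].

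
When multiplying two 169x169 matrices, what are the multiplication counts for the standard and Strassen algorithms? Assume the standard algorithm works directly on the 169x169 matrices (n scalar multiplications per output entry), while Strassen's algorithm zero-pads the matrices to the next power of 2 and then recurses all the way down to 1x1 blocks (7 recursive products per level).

Matrix multiplication for 169x169 matrices:

Strassen's algorithm requires power-of-2 dimensions. Pad 169x169 to 256x256 (next power of 2).

Standard algorithm: 169^3 = 4826809 multiplications
Strassen's algorithm: 7^(log2(256)) = 7^8 = 5764801 multiplications
Difference: 4826809 - 5764801 = -937992 (Strassen uses MORE here due to padding overhead — for small or just-over-power-of-2 n, padding can outweigh the per-level savings)

Standard: 4826809 multiplications (169^3). Strassen: 5764801 multiplications (7^8, after padding to 256x256). Strassen reduces 8 recursive multiplications to 7 at each level.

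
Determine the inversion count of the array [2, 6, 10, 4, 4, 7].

Finding inversions in [2, 6, 10, 4, 4, 7]:

(1, 3): arr[1]=6 > arr[3]=4
(1, 4): arr[1]=6 > arr[4]=4
(2, 3): arr[2]=10 > arr[3]=4
(2, 4): arr[2]=10 > arr[4]=4
(2, 5): arr[2]=10 > arr[5]=7

Total inversions: 5

The array has 5 inversion(s): (1,3), (1,4), (2,3), (2,4), (2,5). Each pair (i,j) satisfies i < j and arr[i] > arr[j].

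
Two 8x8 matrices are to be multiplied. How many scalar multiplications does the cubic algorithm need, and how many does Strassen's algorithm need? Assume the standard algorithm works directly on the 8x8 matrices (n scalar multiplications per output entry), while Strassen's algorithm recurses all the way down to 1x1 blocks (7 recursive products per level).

Matrix multiplication for 8x8 matrices:

Standard algorithm: 8^3 = 512 multiplications
Strassen's algorithm: 7^(log2(8)) = 7^3 = 343 multiplications
Savings: 512 - 343 = 169 multiplications

Standard: 512 multiplications (8^3). Strassen: 343 multiplications (7^3). Strassen reduces 8 recursive multiplications to 7 at each level.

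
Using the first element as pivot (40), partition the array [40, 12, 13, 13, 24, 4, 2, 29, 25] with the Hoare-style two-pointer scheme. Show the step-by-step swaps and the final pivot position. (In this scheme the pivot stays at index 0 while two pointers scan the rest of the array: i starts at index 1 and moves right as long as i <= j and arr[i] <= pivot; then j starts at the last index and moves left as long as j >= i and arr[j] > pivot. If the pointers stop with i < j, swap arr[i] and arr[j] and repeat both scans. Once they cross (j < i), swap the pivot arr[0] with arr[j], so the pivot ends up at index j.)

Hoare-style two-pointer partition with pivot = 40:

Initial array: [40, 12, 13, 13, 24, 4, 2, 29, 25]

Pointers start at i = 1, j = 8.
i ends at 9, j ends at 8: the pointers have crossed (j < i), so scanning stops.

Swap pivot arr[0] with arr[8] to place pivot at position 8: [25, 12, 13, 13, 24, 4, 2, 29, 40]
Pivot position: 8

After partitioning with pivot 40, the array becomes [25, 12, 13, 13, 24, 4, 2, 29, 40]. The pivot is placed at index 8. All elements to the left of the pivot are <= 40, and all elements to the right are > 40.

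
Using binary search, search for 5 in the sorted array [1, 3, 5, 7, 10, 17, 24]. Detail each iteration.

Binary search for 5 in [1, 3, 5, 7, 10, 17, 24]:

lo=0, hi=6, mid=3, arr[mid]=7 -> 7 > 5, search left half
lo=0, hi=2, mid=1, arr[mid]=3 -> 3 < 5, search right half
lo=2, hi=2, mid=2, arr[mid]=5 -> Found target at index 2!

Binary search finds 5 at index 2 after 3 comparisons. The search repeatedly halves the search space by comparing with the middle element.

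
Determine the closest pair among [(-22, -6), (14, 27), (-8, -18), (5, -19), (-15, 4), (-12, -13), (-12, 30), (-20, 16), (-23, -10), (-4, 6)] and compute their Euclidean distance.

Computing all pairwise distances among 10 points:

d((-22, -6), (14, 27)) = 48.8365
d((-22, -6), (-8, -18)) = 18.4391
d((-22, -6), (5, -19)) = 29.9666
d((-22, -6), (-15, 4)) = 12.2066
d((-22, -6), (-12, -13)) = 12.2066
d((-22, -6), (-12, 30)) = 37.3631
d((-22, -6), (-20, 16)) = 22.0907
d((-22, -6), (-23, -10)) = 4.1231 <-- minimum
d((-22, -6), (-4, 6)) = 21.6333
d((14, 27), (-8, -18)) = 50.0899
d((14, 27), (5, -19)) = 46.8722
d((14, 27), (-15, 4)) = 37.0135
d((14, 27), (-12, -13)) = 47.7074
d((14, 27), (-12, 30)) = 26.1725
d((14, 27), (-20, 16)) = 35.7351
d((14, 27), (-23, -10)) = 52.3259
d((14, 27), (-4, 6)) = 27.6586
d((-8, -18), (5, -19)) = 13.0384
d((-8, -18), (-15, 4)) = 23.0868
d((-8, -18), (-12, -13)) = 6.4031
d((-8, -18), (-12, 30)) = 48.1664
d((-8, -18), (-20, 16)) = 36.0555
d((-8, -18), (-23, -10)) = 17.0
d((-8, -18), (-4, 6)) = 24.3311
d((5, -19), (-15, 4)) = 30.4795
d((5, -19), (-12, -13)) = 18.0278
d((5, -19), (-12, 30)) = 51.8652
d((5, -19), (-20, 16)) = 43.0116
d((5, -19), (-23, -10)) = 29.4109
d((5, -19), (-4, 6)) = 26.5707
d((-15, 4), (-12, -13)) = 17.2627
d((-15, 4), (-12, 30)) = 26.1725
d((-15, 4), (-20, 16)) = 13.0
d((-15, 4), (-23, -10)) = 16.1245
d((-15, 4), (-4, 6)) = 11.1803
d((-12, -13), (-12, 30)) = 43.0
d((-12, -13), (-20, 16)) = 30.0832
d((-12, -13), (-23, -10)) = 11.4018
d((-12, -13), (-4, 6)) = 20.6155
d((-12, 30), (-20, 16)) = 16.1245
d((-12, 30), (-23, -10)) = 41.4849
d((-12, 30), (-4, 6)) = 25.2982
d((-20, 16), (-23, -10)) = 26.1725
d((-20, 16), (-4, 6)) = 18.868
d((-23, -10), (-4, 6)) = 24.8395

Closest pair: (-22, -6) and (-23, -10) with distance 4.1231

The closest pair is (-22, -6) and (-23, -10) with Euclidean distance 4.1231. For 10 points, brute-force pairwise comparison is shown above. For large n, the divide-and-conquer algorithm (sort by x, recurse on halves, check the dividing strip) achieves O(n log n).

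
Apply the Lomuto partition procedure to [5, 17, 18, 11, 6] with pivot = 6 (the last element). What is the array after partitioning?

Lomuto partition with pivot = 6:

Initial array: [5, 17, 18, 11, 6]

arr[0]=5 <= 6: swap with position 0, array becomes [5, 17, 18, 11, 6]
arr[1]=17 > 6: no swap
arr[2]=18 > 6: no swap
arr[3]=11 > 6: no swap

Place pivot at position 1: [5, 6, 18, 11, 17]
Pivot position: 1

After partitioning with pivot 6, the array becomes [5, 6, 18, 11, 17]. The pivot is placed at index 1. All elements to the left of the pivot are <= 6, and all elements to the right are > 6.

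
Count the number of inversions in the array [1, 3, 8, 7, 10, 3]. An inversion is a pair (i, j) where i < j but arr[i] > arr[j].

Finding inversions in [1, 3, 8, 7, 10, 3]:

(2, 3): arr[2]=8 > arr[3]=7
(2, 5): arr[2]=8 > arr[5]=3
(3, 5): arr[3]=7 > arr[5]=3
(4, 5): arr[4]=10 > arr[5]=3

Total inversions: 4

The array has 4 inversion(s): (2,3), (2,5), (3,5), (4,5). Each pair (i,j) satisfies i < j and arr[i] > arr[j].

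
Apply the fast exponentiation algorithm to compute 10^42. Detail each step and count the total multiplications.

Computing 10^42 by squaring (build up from 10^1; each line after the first costs one multiplication):

10^1 = 10
10^2 = (10^1)^2 = 10^2 = 100
10^4 = (10^2)^2 = 100^2 = 10000
10^5 = 10 * 10^4 = 10 * 10000 = 100000
10^10 = (10^5)^2 = 100000^2 = 10000000000
10^20 = (10^10)^2 = 10000000000^2 = 100000000000000000000
10^21 = 10 * 10^20 = 10 * 100000000000000000000 = 1000000000000000000000
10^42 = (10^21)^2 = 1000000000000000000000^2 = 1000000000000000000000000000000000000000000

Result: 1000000000000000000000000000000000000000000
Multiplications needed: 7 (7 lines after 10^1)

10^42 = 1000000000000000000000000000000000000000000. Using exponentiation by squaring, this requires 7 multiplications. The key idea: if the exponent is even, square the half-power; if odd, multiply by the base once.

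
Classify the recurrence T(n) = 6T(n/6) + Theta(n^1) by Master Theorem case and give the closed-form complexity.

Master Theorem for T(n) = 6T(n/6) + O(n^1):

a = 6, b = 6, c = 1
log_b(a) = log_6(6) = 1.0000

Case 2: c = 1 = log_6(6) = 1.0000
T(n) = O(n^1 log n) = O(n log n)

For T(n) = 6T(n/6) + O(n^1): log_6(6) = 1.0000. This is Case 2 of the Master Theorem (c = log_b(a), equal work at all levels), giving O(n log n).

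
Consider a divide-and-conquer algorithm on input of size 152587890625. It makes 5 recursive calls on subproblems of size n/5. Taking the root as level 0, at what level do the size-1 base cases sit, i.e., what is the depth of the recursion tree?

For divide and conquer with division factor 5:

Problem sizes at each level:
Level 0: 152587890625
Level 1: 30517578125
Level 2: 6103515625
Level 3: 1220703125
Level 4: 244140625
Level 5: 48828125
Level 6: 9765625
Level 7: 1953125
Level 8: 390625
Level 9: 78125
Level 10: 15625
Level 11: 3125
Level 12: 625
Level 13: 125
Level 14: 25
Level 15: 5
Level 16: 1

The root is level 0 and the size-1 base case is level 16 (the tree spans levels 0 through 16, i.e. 17 levels counting the root), so the depth is the number of divisions: log_5(152587890625) = 16

The recursion tree depth is log_5(152587890625) = 16. At each level, the problem size is divided by 5, so it takes 16 divisions to reduce to a base case of size 1. The algorithm makes 5 recursive calls at each level.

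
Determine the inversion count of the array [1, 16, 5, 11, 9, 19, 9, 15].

Finding inversions in [1, 16, 5, 11, 9, 19, 9, 15]:

(1, 2): arr[1]=16 > arr[2]=5
(1, 3): arr[1]=16 > arr[3]=11
(1, 4): arr[1]=16 > arr[4]=9
(1, 6): arr[1]=16 > arr[6]=9
(1, 7): arr[1]=16 > arr[7]=15
(3, 4): arr[3]=11 > arr[4]=9
(3, 6): arr[3]=11 > arr[6]=9
(5, 6): arr[5]=19 > arr[6]=9
(5, 7): arr[5]=19 > arr[7]=15

Total inversions: 9

The array has 9 inversion(s): (1,2), (1,3), (1,4), (1,6), (1,7), (3,4), (3,6), (5,6), (5,7). Each pair (i,j) satisfies i < j and arr[i] > arr[j].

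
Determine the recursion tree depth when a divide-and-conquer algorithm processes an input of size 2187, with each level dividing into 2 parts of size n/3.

For divide and conquer with division factor 3:

Problem sizes at each level:
Level 0: 2187
Level 1: 729
Level 2: 243
Level 3: 81
Level 4: 27
Level 5: 9
Level 6: 3
Level 7: 1

The root is level 0 and the size-1 base case is level 7 (the tree spans levels 0 through 7, i.e. 8 levels counting the root), so the depth is the number of divisions: log_3(2187) = 7

The recursion tree depth is log_3(2187) = 7. At each level, the problem size is divided by 3, so it takes 7 divisions to reduce to a base case of size 1. The algorithm makes 2 recursive calls at each level.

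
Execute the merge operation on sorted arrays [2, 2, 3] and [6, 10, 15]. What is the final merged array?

Merging process:

Compare 2 vs 6: take 2 from left. Merged: [2]
Compare 2 vs 6: take 2 from left. Merged: [2, 2]
Compare 3 vs 6: take 3 from left. Merged: [2, 2, 3]
Append remaining from right: [6, 10, 15]. Merged: [2, 2, 3, 6, 10, 15]

Final merged array: [2, 2, 3, 6, 10, 15]
Total comparisons: 3

The merged array is [2, 2, 3, 6, 10, 15], requiring 3 comparisons. The merge step runs in O(n) time where n is the total number of elements.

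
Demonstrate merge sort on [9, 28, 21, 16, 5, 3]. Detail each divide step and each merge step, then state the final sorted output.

Merge sort trace:

Split: [9, 28, 21, 16, 5, 3] -> [9, 28, 21] and [16, 5, 3]
  Split: [9, 28, 21] -> [9] and [28, 21]
    Split: [28, 21] -> [28] and [21]
    Merge: [28] + [21] -> [21, 28]
  Merge: [9] + [21, 28] -> [9, 21, 28]
  Split: [16, 5, 3] -> [16] and [5, 3]
    Split: [5, 3] -> [5] and [3]
    Merge: [5] + [3] -> [3, 5]
  Merge: [16] + [3, 5] -> [3, 5, 16]
Merge: [9, 21, 28] + [3, 5, 16] -> [3, 5, 9, 16, 21, 28]

Final sorted array: [3, 5, 9, 16, 21, 28]

The merge sort proceeds by recursively splitting the array and merging sorted halves.
After all merges, the sorted array is [3, 5, 9, 16, 21, 28].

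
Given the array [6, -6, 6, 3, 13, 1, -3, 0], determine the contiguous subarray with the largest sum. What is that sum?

Using Kadane's algorithm on [6, -6, 6, 3, 13, 1, -3, 0]:

Scanning through the array:
Position 1 (value -6): max_ending_here = 0, max_so_far = 6
Position 2 (value 6): max_ending_here = 6, max_so_far = 6
Position 3 (value 3): max_ending_here = 9, max_so_far = 9
Position 4 (value 13): max_ending_here = 22, max_so_far = 22
Position 5 (value 1): max_ending_here = 23, max_so_far = 23
Position 6 (value -3): max_ending_here = 20, max_so_far = 23
Position 7 (value 0): max_ending_here = 20, max_so_far = 23

Maximum subarray: [6, -6, 6, 3, 13, 1]
Maximum sum: 23

The maximum subarray is [6, -6, 6, 3, 13, 1] with sum 23. This subarray runs from index 0 to index 5.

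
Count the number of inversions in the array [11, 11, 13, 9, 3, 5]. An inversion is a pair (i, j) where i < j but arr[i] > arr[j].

Finding inversions in [11, 11, 13, 9, 3, 5]:

(0, 3): arr[0]=11 > arr[3]=9
(0, 4): arr[0]=11 > arr[4]=3
(0, 5): arr[0]=11 > arr[5]=5
(1, 3): arr[1]=11 > arr[3]=9
(1, 4): arr[1]=11 > arr[4]=3
(1, 5): arr[1]=11 > arr[5]=5
(2, 3): arr[2]=13 > arr[3]=9
(2, 4): arr[2]=13 > arr[4]=3
(2, 5): arr[2]=13 > arr[5]=5
(3, 4): arr[3]=9 > arr[4]=3
(3, 5): arr[3]=9 > arr[5]=5

Total inversions: 11

The array has 11 inversion(s): (0,3), (0,4), (0,5), (1,3), (1,4), (1,5), (2,3), (2,4), (2,5), (3,4), (3,5). Each pair (i,j) satisfies i < j and arr[i] > arr[j].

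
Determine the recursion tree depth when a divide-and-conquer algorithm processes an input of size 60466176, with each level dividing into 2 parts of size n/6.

For divide and conquer with division factor 6:

Problem sizes at each level:
Level 0: 60466176
Level 1: 10077696
Level 2: 1679616
Level 3: 279936
Level 4: 46656
Level 5: 7776
Level 6: 1296
Level 7: 216
Level 8: 36
Level 9: 6
Level 10: 1

The root is level 0 and the size-1 base case is level 10 (the tree spans levels 0 through 10, i.e. 11 levels counting the root), so the depth is the number of divisions: log_6(60466176) = 10

The recursion tree depth is log_6(60466176) = 10. At each level, the problem size is divided by 6, so it takes 10 divisions to reduce to a base case of size 1. The algorithm makes 2 recursive calls at each level.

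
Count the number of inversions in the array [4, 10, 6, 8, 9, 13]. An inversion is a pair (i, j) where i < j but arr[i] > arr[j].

Finding inversions in [4, 10, 6, 8, 9, 13]:

(1, 2): arr[1]=10 > arr[2]=6
(1, 3): arr[1]=10 > arr[3]=8
(1, 4): arr[1]=10 > arr[4]=9

Total inversions: 3

The array has 3 inversion(s): (1,2), (1,3), (1,4). Each pair (i,j) satisfies i < j and arr[i] > arr[j].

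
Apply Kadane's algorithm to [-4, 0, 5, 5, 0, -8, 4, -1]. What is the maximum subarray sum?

Using Kadane's algorithm on [-4, 0, 5, 5, 0, -8, 4, -1]:

Scanning through the array:
Position 1 (value 0): max_ending_here = 0, max_so_far = 0
Position 2 (value 5): max_ending_here = 5, max_so_far = 5
Position 3 (value 5): max_ending_here = 10, max_so_far = 10
Position 4 (value 0): max_ending_here = 10, max_so_far = 10
Position 5 (value -8): max_ending_here = 2, max_so_far = 10
Position 6 (value 4): max_ending_here = 6, max_so_far = 10
Position 7 (value -1): max_ending_here = 5, max_so_far = 10

Maximum subarray: [0, 5, 5]
Maximum sum: 10

The maximum subarray is [0, 5, 5] with sum 10. This subarray runs from index 1 to index 3.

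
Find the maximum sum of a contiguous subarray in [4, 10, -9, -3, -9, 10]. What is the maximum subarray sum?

Using Kadane's algorithm on [4, 10, -9, -3, -9, 10]:

Scanning through the array:
Position 1 (value 10): max_ending_here = 14, max_so_far = 14
Position 2 (value -9): max_ending_here = 5, max_so_far = 14
Position 3 (value -3): max_ending_here = 2, max_so_far = 14
Position 4 (value -9): max_ending_here = -7, max_so_far = 14
Position 5 (value 10): max_ending_here = 10, max_so_far = 14

Maximum subarray: [4, 10]
Maximum sum: 14

The maximum subarray is [4, 10] with sum 14. This subarray runs from index 0 to index 1.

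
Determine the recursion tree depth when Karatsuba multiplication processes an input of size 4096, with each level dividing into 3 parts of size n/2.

For divide and conquer with division factor 2:

Problem sizes at each level:
Level 0: 4096
Level 1: 2048
Level 2: 1024
Level 3: 512
Level 4: 256
Level 5: 128
Level 6: 64
Level 7: 32
Level 8: 16
Level 9: 8
Level 10: 4
Level 11: 2
Level 12: 1

The root is level 0 and the size-1 base case is level 12 (the tree spans levels 0 through 12, i.e. 13 levels counting the root), so the depth is the number of divisions: log_2(4096) = 12

The recursion tree depth is log_2(4096) = 12. At each level, the problem size is divided by 2, so it takes 12 divisions to reduce to a base case of size 1. The algorithm makes 3 recursive calls at each level.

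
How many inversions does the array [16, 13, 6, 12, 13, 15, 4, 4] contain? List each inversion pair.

Finding inversions in [16, 13, 6, 12, 13, 15, 4, 4]:

(0, 1): arr[0]=16 > arr[1]=13
(0, 2): arr[0]=16 > arr[2]=6
(0, 3): arr[0]=16 > arr[3]=12
(0, 4): arr[0]=16 > arr[4]=13
(0, 5): arr[0]=16 > arr[5]=15
(0, 6): arr[0]=16 > arr[6]=4
(0, 7): arr[0]=16 > arr[7]=4
(1, 2): arr[1]=13 > arr[2]=6
(1, 3): arr[1]=13 > arr[3]=12
(1, 6): arr[1]=13 > arr[6]=4
(1, 7): arr[1]=13 > arr[7]=4
(2, 6): arr[2]=6 > arr[6]=4
(2, 7): arr[2]=6 > arr[7]=4
(3, 6): arr[3]=12 > arr[6]=4
(3, 7): arr[3]=12 > arr[7]=4
(4, 6): arr[4]=13 > arr[6]=4
(4, 7): arr[4]=13 > arr[7]=4
(5, 6): arr[5]=15 > arr[6]=4
(5, 7): arr[5]=15 > arr[7]=4

Total inversions: 19

The array has 19 inversion(s): (0,1), (0,2), (0,3), (0,4), (0,5), (0,6), (0,7), (1,2), (1,3), (1,6), (1,7), (2,6), (2,7), (3,6), (3,7), (4,6), (4,7), (5,6), (5,7). Each pair (i,j) satisfies i < j and arr[i] > arr[j].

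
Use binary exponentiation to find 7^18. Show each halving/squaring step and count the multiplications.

Computing 7^18 by squaring (build up from 7^1; each line after the first costs one multiplication):

7^1 = 7
7^2 = (7^1)^2 = 7^2 = 49
7^4 = (7^2)^2 = 49^2 = 2401
7^8 = (7^4)^2 = 2401^2 = 5764801
7^9 = 7 * 7^8 = 7 * 5764801 = 40353607
7^18 = (7^9)^2 = 40353607^2 = 1628413597910449

Result: 1628413597910449
Multiplications needed: 5 (5 lines after 7^1)

7^18 = 1628413597910449. Using exponentiation by squaring, this requires 5 multiplications. The key idea: if the exponent is even, square the half-power; if odd, multiply by the base once.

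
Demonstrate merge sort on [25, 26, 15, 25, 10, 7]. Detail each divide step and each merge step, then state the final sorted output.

Merge sort trace:

Split: [25, 26, 15, 25, 10, 7] -> [25, 26, 15] and [25, 10, 7]
  Split: [25, 26, 15] -> [25] and [26, 15]
    Split: [26, 15] -> [26] and [15]
    Merge: [26] + [15] -> [15, 26]
  Merge: [25] + [15, 26] -> [15, 25, 26]
  Split: [25, 10, 7] -> [25] and [10, 7]
    Split: [10, 7] -> [10] and [7]
    Merge: [10] + [7] -> [7, 10]
  Merge: [25] + [7, 10] -> [7, 10, 25]
Merge: [15, 25, 26] + [7, 10, 25] -> [7, 10, 15, 25, 25, 26]

Final sorted array: [7, 10, 15, 25, 25, 26]

The merge sort proceeds by recursively splitting the array and merging sorted halves.
After all merges, the sorted array is [7, 10, 15, 25, 25, 26].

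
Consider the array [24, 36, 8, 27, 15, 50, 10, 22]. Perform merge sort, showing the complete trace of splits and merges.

Merge sort trace:

Split: [24, 36, 8, 27, 15, 50, 10, 22] -> [24, 36, 8, 27] and [15, 50, 10, 22]
  Split: [24, 36, 8, 27] -> [24, 36] and [8, 27]
    Split: [24, 36] -> [24] and [36]
    Merge: [24] + [36] -> [24, 36]
    Split: [8, 27] -> [8] and [27]
    Merge: [8] + [27] -> [8, 27]
  Merge: [24, 36] + [8, 27] -> [8, 24, 27, 36]
  Split: [15, 50, 10, 22] -> [15, 50] and [10, 22]
    Split: [15, 50] -> [15] and [50]
    Merge: [15] + [50] -> [15, 50]
    Split: [10, 22] -> [10] and [22]
    Merge: [10] + [22] -> [10, 22]
  Merge: [15, 50] + [10, 22] -> [10, 15, 22, 50]
Merge: [8, 24, 27, 36] + [10, 15, 22, 50] -> [8, 10, 15, 22, 24, 27, 36, 50]

Final sorted array: [8, 10, 15, 22, 24, 27, 36, 50]

The merge sort proceeds by recursively splitting the array and merging sorted halves.
After all merges, the sorted array is [8, 10, 15, 22, 24, 27, 36, 50].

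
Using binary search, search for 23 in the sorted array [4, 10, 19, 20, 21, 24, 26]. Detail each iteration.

Binary search for 23 in [4, 10, 19, 20, 21, 24, 26]:

lo=0, hi=6, mid=3, arr[mid]=20 -> 20 < 23, search right half
lo=4, hi=6, mid=5, arr[mid]=24 -> 24 > 23, search left half
lo=4, hi=4, mid=4, arr[mid]=21 -> 21 < 23, search right half
lo=5 > hi=4, target 23 not found

Binary search determines that 23 is not in the array after 3 comparisons. The search space was exhausted without finding the target.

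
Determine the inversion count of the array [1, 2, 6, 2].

Finding inversions in [1, 2, 6, 2]:

(2, 3): arr[2]=6 > arr[3]=2

Total inversions: 1

The array has 1 inversion(s): (2,3). Each pair (i,j) satisfies i < j and arr[i] > arr[j].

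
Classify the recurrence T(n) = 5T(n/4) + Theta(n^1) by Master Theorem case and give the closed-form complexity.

Master Theorem for T(n) = 5T(n/4) + O(n^1):

a = 5, b = 4, c = 1
log_b(a) = log_4(5) = 1.1610

Case 1: c = 1 < log_4(5) = 1.1610
T(n) = O(n^(log_4 5))

For T(n) = 5T(n/4) + O(n^1): log_4(5) = 1.1610. This is Case 1 of the Master Theorem (c < log_b(a), work dominated by leaves), giving O(n^(log_4 5)).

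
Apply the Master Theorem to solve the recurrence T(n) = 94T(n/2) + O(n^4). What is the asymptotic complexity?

Master Theorem for T(n) = 94T(n/2) + O(n^4):

a = 94, b = 2, c = 4
log_b(a) = log_2(94) = 6.5546

Case 1: c = 4 < log_2(94) = 6.5546
T(n) = O(n^(log_2 94))

For T(n) = 94T(n/2) + O(n^4): log_2(94) = 6.5546. This is Case 1 of the Master Theorem (c < log_b(a), work dominated by leaves), giving O(n^(log_2 94)).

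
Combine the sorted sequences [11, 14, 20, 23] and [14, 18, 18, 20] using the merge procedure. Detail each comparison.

Merging process:

Compare 11 vs 14: take 11 from left. Merged: [11]
Compare 14 vs 14: take 14 from left. Merged: [11, 14]
Compare 20 vs 14: take 14 from right. Merged: [11, 14, 14]
Compare 20 vs 18: take 18 from right. Merged: [11, 14, 14, 18]
Compare 20 vs 18: take 18 from right. Merged: [11, 14, 14, 18, 18]
Compare 20 vs 20: take 20 from left. Merged: [11, 14, 14, 18, 18, 20]
Compare 23 vs 20: take 20 from right. Merged: [11, 14, 14, 18, 18, 20, 20]
Append remaining from left: [23]. Merged: [11, 14, 14, 18, 18, 20, 20, 23]

Final merged array: [11, 14, 14, 18, 18, 20, 20, 23]
Total comparisons: 7

The merged array is [11, 14, 14, 18, 18, 20, 20, 23], requiring 7 comparisons. The merge step runs in O(n) time where n is the total number of elements.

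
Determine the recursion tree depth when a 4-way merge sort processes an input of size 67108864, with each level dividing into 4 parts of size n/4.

For divide and conquer with division factor 4:

Problem sizes at each level:
Level 0: 67108864
Level 1: 16777216
Level 2: 4194304
Level 3: 1048576
Level 4: 262144
Level 5: 65536
Level 6: 16384
Level 7: 4096
Level 8: 1024
Level 9: 256
Level 10: 64
Level 11: 16
Level 12: 4
Level 13: 1

The root is level 0 and the size-1 base case is level 13 (the tree spans levels 0 through 13, i.e. 14 levels counting the root), so the depth is the number of divisions: log_4(67108864) = 13

The recursion tree depth is log_4(67108864) = 13. At each level, the problem size is divided by 4, so it takes 13 divisions to reduce to a base case of size 1. The algorithm makes 4 recursive calls at each level.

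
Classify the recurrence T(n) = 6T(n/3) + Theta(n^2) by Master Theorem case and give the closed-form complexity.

Master Theorem for T(n) = 6T(n/3) + O(n^2):

a = 6, b = 3, c = 2
log_b(a) = log_3(6) = 1.6309

Case 3: c = 2 > log_3(6) = 1.6309
T(n) = O(n^2) = O(n^2)

For T(n) = 6T(n/3) + O(n^2): log_3(6) = 1.6309. This is Case 3 of the Master Theorem (c > log_b(a), work dominated by root), giving O(n^2).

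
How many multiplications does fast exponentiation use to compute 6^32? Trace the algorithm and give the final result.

Computing 6^32 by squaring (build up from 6^1; each line after the first costs one multiplication):

6^1 = 6
6^2 = (6^1)^2 = 6^2 = 36
6^4 = (6^2)^2 = 36^2 = 1296
6^8 = (6^4)^2 = 1296^2 = 1679616
6^16 = (6^8)^2 = 1679616^2 = 2821109907456
6^32 = (6^16)^2 = 2821109907456^2 = 7958661109946400884391936

Result: 7958661109946400884391936
Multiplications needed: 5 (5 lines after 6^1)

6^32 = 7958661109946400884391936. Using exponentiation by squaring, this requires 5 multiplications. The key idea: if the exponent is even, square the half-power; if odd, multiply by the base once.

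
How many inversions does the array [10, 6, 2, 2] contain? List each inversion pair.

Finding inversions in [10, 6, 2, 2]:

(0, 1): arr[0]=10 > arr[1]=6
(0, 2): arr[0]=10 > arr[2]=2
(0, 3): arr[0]=10 > arr[3]=2
(1, 2): arr[1]=6 > arr[2]=2
(1, 3): arr[1]=6 > arr[3]=2

Total inversions: 5

The array has 5 inversion(s): (0,1), (0,2), (0,3), (1,2), (1,3). Each pair (i,j) satisfies i < j and arr[i] > arr[j].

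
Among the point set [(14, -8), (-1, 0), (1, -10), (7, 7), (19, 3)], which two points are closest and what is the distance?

Computing all pairwise distances among 5 points:

d((14, -8), (-1, 0)) = 17.0
d((14, -8), (1, -10)) = 13.1529
d((14, -8), (7, 7)) = 16.5529
d((14, -8), (19, 3)) = 12.083
d((-1, 0), (1, -10)) = 10.198 <-- minimum
d((-1, 0), (7, 7)) = 10.6301
d((-1, 0), (19, 3)) = 20.2237
d((1, -10), (7, 7)) = 18.0278
d((1, -10), (19, 3)) = 22.2036
d((7, 7), (19, 3)) = 12.6491

Closest pair: (-1, 0) and (1, -10) with distance 10.198

The closest pair is (-1, 0) and (1, -10) with Euclidean distance 10.198. For 5 points, brute-force pairwise comparison is shown above. For large n, the divide-and-conquer algorithm (sort by x, recurse on halves, check the dividing strip) achieves O(n log n).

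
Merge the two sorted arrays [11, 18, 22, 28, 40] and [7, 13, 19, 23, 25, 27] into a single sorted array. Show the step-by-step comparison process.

Merging process:

Compare 11 vs 7: take 7 from right. Merged: [7]
Compare 11 vs 13: take 11 from left. Merged: [7, 11]
Compare 18 vs 13: take 13 from right. Merged: [7, 11, 13]
Compare 18 vs 19: take 18 from left. Merged: [7, 11, 13, 18]
Compare 22 vs 19: take 19 from right. Merged: [7, 11, 13, 18, 19]
Compare 22 vs 23: take 22 from left. Merged: [7, 11, 13, 18, 19, 22]
Compare 28 vs 23: take 23 from right. Merged: [7, 11, 13, 18, 19, 22, 23]
Compare 28 vs 25: take 25 from right. Merged: [7, 11, 13, 18, 19, 22, 23, 25]
Compare 28 vs 27: take 27 from right. Merged: [7, 11, 13, 18, 19, 22, 23, 25, 27]
Append remaining from left: [28, 40]. Merged: [7, 11, 13, 18, 19, 22, 23, 25, 27, 28, 40]

Final merged array: [7, 11, 13, 18, 19, 22, 23, 25, 27, 28, 40]
Total comparisons: 9

The merged array is [7, 11, 13, 18, 19, 22, 23, 25, 27, 28, 40], requiring 9 comparisons. The merge step runs in O(n) time where n is the total number of elements.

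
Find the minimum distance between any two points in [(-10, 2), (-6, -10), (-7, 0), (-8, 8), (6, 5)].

Computing all pairwise distances among 5 points:

d((-10, 2), (-6, -10)) = 12.6491
d((-10, 2), (-7, 0)) = 3.6056 <-- minimum
d((-10, 2), (-8, 8)) = 6.3246
d((-10, 2), (6, 5)) = 16.2788
d((-6, -10), (-7, 0)) = 10.0499
d((-6, -10), (-8, 8)) = 18.1108
d((-6, -10), (6, 5)) = 19.2094
d((-7, 0), (-8, 8)) = 8.0623
d((-7, 0), (6, 5)) = 13.9284
d((-8, 8), (6, 5)) = 14.3178

Closest pair: (-10, 2) and (-7, 0) with distance 3.6056

The closest pair is (-10, 2) and (-7, 0) with Euclidean distance 3.6056. For 5 points, brute-force pairwise comparison is shown above. For large n, the divide-and-conquer algorithm (sort by x, recurse on halves, check the dividing strip) achieves O(n log n).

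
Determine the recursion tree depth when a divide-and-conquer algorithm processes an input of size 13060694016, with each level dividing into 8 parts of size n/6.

For divide and conquer with division factor 6:

Problem sizes at each level:
Level 0: 13060694016
Level 1: 2176782336
Level 2: 362797056
Level 3: 60466176
Level 4: 10077696
Level 5: 1679616
Level 6: 279936
Level 7: 46656
Level 8: 7776
Level 9: 1296
Level 10: 216
Level 11: 36
Level 12: 6
Level 13: 1

The root is level 0 and the size-1 base case is level 13 (the tree spans levels 0 through 13, i.e. 14 levels counting the root), so the depth is the number of divisions: log_6(13060694016) = 13

The recursion tree depth is log_6(13060694016) = 13. At each level, the problem size is divided by 6, so it takes 13 divisions to reduce to a base case of size 1. The algorithm makes 8 recursive calls at each level.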